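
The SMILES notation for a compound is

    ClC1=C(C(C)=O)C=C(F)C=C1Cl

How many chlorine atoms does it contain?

2

Scan the SMILES for Cl atoms (remember two-letter symbols like Cl and Br are single atoms).
Chlorine count: 2.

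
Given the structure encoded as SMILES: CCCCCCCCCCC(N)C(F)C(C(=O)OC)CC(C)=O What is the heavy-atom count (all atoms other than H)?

Every atom symbol written in the SMILES (organic subset) is one heavy atom; implicit H are not written.
Heavy atoms by element → C:18, F:1, N:1, O:3.
Total: 23.

23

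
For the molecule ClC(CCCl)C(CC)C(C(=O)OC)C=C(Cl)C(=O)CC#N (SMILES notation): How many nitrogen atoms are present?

Scan the SMILES for N atoms (remember two-letter symbols like Cl and Br are single atoms).
Nitrogen count: 1.

1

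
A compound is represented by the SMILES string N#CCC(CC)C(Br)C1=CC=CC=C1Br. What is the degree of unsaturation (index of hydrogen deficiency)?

6

Degree of unsaturation = (number of rings) + (number of π bonds).
Ring closures in the SMILES: 1.
π bonds: 3 double bonds (each 1 DoU), 1 triple bond (each 2 DoU) → 5 DoU from unsaturation.
Total DoU = 1 + 5 = 6.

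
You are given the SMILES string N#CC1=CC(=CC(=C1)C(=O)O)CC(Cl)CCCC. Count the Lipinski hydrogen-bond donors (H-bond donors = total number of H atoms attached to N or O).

Donors: find every N or O and count the H atoms it carries.
  atom 1 (N): bond orders sum to 3 → 0 H
  atom 10 (O): bond orders sum to 2 → 0 H
  atom 11 (O): bond orders sum to 1 → 1 H
Lipinski HBD = 1.

1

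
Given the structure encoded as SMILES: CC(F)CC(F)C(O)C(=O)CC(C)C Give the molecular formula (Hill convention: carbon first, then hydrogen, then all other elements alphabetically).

Walk through each heavy atom and fill implicit hydrogens from standard valence (C 4, N 3, O 2, S 2, halogen 1):
  atom 1: C, bond orders sum to 1 (valence 4) → 3 H
  atom 2: C, bond orders sum to 3 (valence 4) → 1 H
  atom 3: F (halogen, monovalent) → 0 H
  atom 4: C, bond orders sum to 2 (valence 4) → 2 H
  atom 5: C, bond orders sum to 3 (valence 4) → 1 H
  atom 6: F (halogen, monovalent) → 0 H
  atom 7: C, bond orders sum to 3 (valence 4) → 1 H
  atom 8: O, bond orders sum to 1 (valence 2) → 1 H
  atom 9: C, bond orders sum to 4 (valence 4) → 0 H
  atom 10: O, bond orders sum to 2 (valence 2) → 0 H
  atom 11: C, bond orders sum to 2 (valence 4) → 2 H
  atom 12: C, bond orders sum to 3 (valence 4) → 1 H
  atom 13: C, bond orders sum to 1 (valence 4) → 3 H
  atom 14: C, bond orders sum to 1 (valence 4) → 3 H
Totals → C:10, H:18, F:2, O:2.

C10H18F2O2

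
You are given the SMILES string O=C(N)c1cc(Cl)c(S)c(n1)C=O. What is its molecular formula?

Walk through each heavy atom and fill implicit hydrogens from standard valence (C 4, N 3, O 2, S 2, halogen 1); for lowercase aromatic atoms, an aromatic c carries 1 H when it has two neighbours and 0 H with three, and aromatic n carries 0 H:
  atom 1: O, bond orders sum to 2 (valence 2) → 0 H
  atom 2: C, bond orders sum to 4 (valence 4) → 0 H
  atom 3: N, bond orders sum to 1 (valence 3) → 2 H
  atom 4: aromatic c, 3 neighbours → 0 H
  atom 5: aromatic c, 2 neighbours → 1 H
  atom 6: aromatic c, 3 neighbours → 0 H
  atom 7: Cl (halogen, monovalent) → 0 H
  atom 8: aromatic c, 3 neighbours → 0 H
  atom 9: S, bond orders sum to 1 (valence 2) → 1 H
  atom 10: aromatic c, 3 neighbours → 0 H
  atom 11: aromatic n, 2 neighbours → 0 H
  atom 12: C, bond orders sum to 3 (valence 4) → 1 H
  atom 13: O, bond orders sum to 2 (valence 2) → 0 H
Totals → C:7, H:5, Cl:1, N:2, O:2, S:1.

C7H5ClN2O2S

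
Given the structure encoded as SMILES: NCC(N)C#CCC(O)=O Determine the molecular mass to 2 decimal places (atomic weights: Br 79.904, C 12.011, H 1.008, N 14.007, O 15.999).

142.16 g/mol

First, the molecular formula is C6H10N2O2 (counting implicit H from valence).
  C: 6 × 12.011 = 72.066
  H: 10 × 1.008 = 10.080
  N: 2 × 14.007 = 28.014
  O: 2 × 15.999 = 31.998
Sum: 6×12.011 + 10×1.008 + 2×14.007 + 2×15.999 = 142.158 → 142.16 g/mol.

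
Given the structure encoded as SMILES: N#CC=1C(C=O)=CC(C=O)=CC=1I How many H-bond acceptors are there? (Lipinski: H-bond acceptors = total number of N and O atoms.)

3

N atoms: 1; O atoms: 2.
Lipinski HBA = 1 + 2 = 3.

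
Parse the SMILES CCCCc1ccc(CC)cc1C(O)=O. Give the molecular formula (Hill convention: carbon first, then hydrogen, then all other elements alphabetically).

Walk through each heavy atom and fill implicit hydrogens from standard valence (C 4, N 3, O 2, S 2, halogen 1); for lowercase aromatic atoms, an aromatic c carries 1 H when it has two neighbours and 0 H with three, and aromatic n carries 0 H:
  atom 1: C, bond orders sum to 1 (valence 4) → 3 H
  atom 2: C, bond orders sum to 2 (valence 4) → 2 H
  atom 3: C, bond orders sum to 2 (valence 4) → 2 H
  atom 4: C, bond orders sum to 2 (valence 4) → 2 H
  atom 5: aromatic c, 3 neighbours → 0 H
  atom 6: aromatic c, 2 neighbours → 1 H
  atom 7: aromatic c, 2 neighbours → 1 H
  atom 8: aromatic c, 3 neighbours → 0 H
  atom 9: C, bond orders sum to 2 (valence 4) → 2 H
  atom 10: C, bond orders sum to 1 (valence 4) → 3 H
  atom 11: aromatic c, 2 neighbours → 1 H
  atom 12: aromatic c, 3 neighbours → 0 H
  atom 13: C, bond orders sum to 4 (valence 4) → 0 H
  atom 14: O, bond orders sum to 1 (valence 2) → 1 H
  atom 15: O, bond orders sum to 2 (valence 2) → 0 H
Totals → C:13, H:18, O:2.

C13H18O2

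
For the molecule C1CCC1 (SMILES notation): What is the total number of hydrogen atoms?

Walk through each heavy atom and fill implicit hydrogens from standard valence (C 4, N 3, O 2, S 2, halogen 1):
  atom 1: C, bond orders sum to 2 (valence 4) → 2 H
  atom 2: C, bond orders sum to 2 (valence 4) → 2 H
  atom 3: C, bond orders sum to 2 (valence 4) → 2 H
  atom 4: C, bond orders sum to 2 (valence 4) → 2 H
Total hydrogens: 8.

8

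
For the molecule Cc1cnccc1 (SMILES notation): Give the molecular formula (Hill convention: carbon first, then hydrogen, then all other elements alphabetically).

C6H7N

Walk through each heavy atom and fill implicit hydrogens from standard valence (C 4, N 3, O 2, S 2, halogen 1); for lowercase aromatic atoms, an aromatic c carries 1 H when it has two neighbours and 0 H with three, and aromatic n carries 0 H:
  atom 1: C, bond orders sum to 1 (valence 4) → 3 H
  atom 2: aromatic c, 3 neighbours → 0 H
  atom 3: aromatic c, 2 neighbours → 1 H
  atom 4: aromatic n, 2 neighbours → 0 H
  atom 5: aromatic c, 2 neighbours → 1 H
  atom 6: aromatic c, 2 neighbours → 1 H
  atom 7: aromatic c, 2 neighbours → 1 H
Totals → C:6, H:7, N:1.
In Hill order: C6H7N.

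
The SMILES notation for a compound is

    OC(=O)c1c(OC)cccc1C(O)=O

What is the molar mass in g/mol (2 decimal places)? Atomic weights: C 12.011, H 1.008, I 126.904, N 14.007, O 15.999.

First, the molecular formula is C9H8O5 (counting implicit H from valence).
  C: 9 × 12.011 = 108.099
  H: 8 × 1.008 = 8.064
  O: 5 × 15.999 = 79.995
Sum: 9×12.011 + 8×1.008 + 5×15.999 = 196.158 → 196.16 g/mol.

196.16 g/mol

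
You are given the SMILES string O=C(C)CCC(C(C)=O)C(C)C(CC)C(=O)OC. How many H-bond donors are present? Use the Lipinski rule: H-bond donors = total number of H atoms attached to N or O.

Donors: find every N or O and count the H atoms it carries.
  atom 1 (O): bond orders sum to 2 → 0 H
  atom 9 (O): bond orders sum to 2 → 0 H
  atom 16 (O): bond orders sum to 2 → 0 H
  atom 17 (O): bond orders sum to 2 → 0 H
Lipinski HBD = 0.

0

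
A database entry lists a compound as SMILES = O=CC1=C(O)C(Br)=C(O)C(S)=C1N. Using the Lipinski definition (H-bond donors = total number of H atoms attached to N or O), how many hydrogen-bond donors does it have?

Donors: find every N or O and count the H atoms it carries.
  atom 1 (O): bond orders sum to 2 → 0 H
  atom 5 (O): bond orders sum to 1 → 1 H
  atom 9 (O): bond orders sum to 1 → 1 H
  atom 13 (N): bond orders sum to 1 → 2 H
Lipinski HBD = 4.

4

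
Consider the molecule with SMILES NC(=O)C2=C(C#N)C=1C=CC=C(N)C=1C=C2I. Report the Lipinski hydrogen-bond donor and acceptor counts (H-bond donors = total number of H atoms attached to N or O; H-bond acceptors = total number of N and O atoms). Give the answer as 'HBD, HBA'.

4, 4

Donors: find every N or O and count the H atoms it carries.
  atom 1 (N): bond orders sum to 1 → 2 H
  atom 3 (O): bond orders sum to 2 → 0 H
  atom 7 (N): bond orders sum to 3 → 0 H
  atom 13 (N): bond orders sum to 1 → 2 H
Lipinski HBD = 4.
Acceptors: N atoms = 3, O atoms = 1 → HBA = 4.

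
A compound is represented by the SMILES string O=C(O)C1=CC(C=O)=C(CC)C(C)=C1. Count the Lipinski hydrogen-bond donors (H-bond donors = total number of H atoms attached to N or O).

Donors: find every N or O and count the H atoms it carries.
  atom 1 (O): bond orders sum to 2 → 0 H
  atom 3 (O): bond orders sum to 1 → 1 H
  atom 8 (O): bond orders sum to 2 → 0 H
Lipinski HBD = 1.

1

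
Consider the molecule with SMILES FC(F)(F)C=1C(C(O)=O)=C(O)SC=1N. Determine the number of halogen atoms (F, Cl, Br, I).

3

Halogen atoms appear at heavy-atom positions 1, 3, 4 (3×F).
Other groups present: 1 carboxylic acid, 1 hydroxyl, 1 primary amine.
Halogen count: 3.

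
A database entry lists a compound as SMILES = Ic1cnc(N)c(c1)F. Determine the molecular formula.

C5H4FIN2

Walk through each heavy atom and fill implicit hydrogens from standard valence (C 4, N 3, O 2, S 2, halogen 1); for lowercase aromatic atoms, an aromatic c carries 1 H when it has two neighbours and 0 H with three, and aromatic n carries 0 H:
  atom 1: I (halogen, monovalent) → 0 H
  atom 2: aromatic c, 3 neighbours → 0 H
  atom 3: aromatic c, 2 neighbours → 1 H
  atom 4: aromatic n, 2 neighbours → 0 H
  atom 5: aromatic c, 3 neighbours → 0 H
  atom 6: N, bond orders sum to 1 (valence 3) → 2 H
  atom 7: aromatic c, 3 neighbours → 0 H
  atom 8: aromatic c, 2 neighbours → 1 H
  atom 9: F (halogen, monovalent) → 0 H
Totals → C:5, H:4, F:1, I:1, N:2.
In Hill order: C5H4FIN2.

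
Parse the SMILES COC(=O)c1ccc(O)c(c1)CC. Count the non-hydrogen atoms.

Every atom symbol written in the SMILES (organic subset) is one heavy atom; implicit H are not written.
Heavy atoms by element → C:10, O:3.
Total: 13.

13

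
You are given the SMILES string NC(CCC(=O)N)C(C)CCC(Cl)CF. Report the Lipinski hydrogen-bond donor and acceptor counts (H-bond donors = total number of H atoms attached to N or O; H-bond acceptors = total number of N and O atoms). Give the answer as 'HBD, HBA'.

Donors: find every N or O and count the H atoms it carries.
  atom 1 (N): bond orders sum to 1 → 2 H
  atom 6 (O): bond orders sum to 2 → 0 H
  atom 7 (N): bond orders sum to 1 → 2 H
Lipinski HBD = 4.
Acceptors: N atoms = 2, O atoms = 1 → HBA = 3.

4, 3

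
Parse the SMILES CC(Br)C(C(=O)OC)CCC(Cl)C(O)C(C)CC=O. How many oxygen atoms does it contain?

4

Scan the SMILES for O atoms (remember two-letter symbols like Cl and Br are single atoms).
Oxygen count: 4.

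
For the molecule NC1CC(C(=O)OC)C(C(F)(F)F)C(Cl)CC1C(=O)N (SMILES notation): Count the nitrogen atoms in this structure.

2

Scan the SMILES for N atoms (remember two-letter symbols like Cl and Br are single atoms).
Nitrogen count: 2.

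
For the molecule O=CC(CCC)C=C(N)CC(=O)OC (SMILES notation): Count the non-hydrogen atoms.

Every atom symbol written in the SMILES (organic subset) is one heavy atom; implicit H are not written.
Heavy atoms by element → C:10, N:1, O:3.
Total: 14.

14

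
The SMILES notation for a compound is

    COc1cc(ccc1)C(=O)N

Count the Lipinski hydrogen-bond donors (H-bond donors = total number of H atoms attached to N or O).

2

Donors: find every N or O and count the H atoms it carries.
  atom 2 (O): bond orders sum to 2 → 0 H
  atom 10 (O): bond orders sum to 2 → 0 H
  atom 11 (N): bond orders sum to 1 → 2 H
Lipinski HBD = 2.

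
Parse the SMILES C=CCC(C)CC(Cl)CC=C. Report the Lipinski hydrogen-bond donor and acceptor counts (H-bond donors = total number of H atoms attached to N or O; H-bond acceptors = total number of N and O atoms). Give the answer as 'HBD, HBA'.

0, 0

Donors: find every N or O and count the H atoms it carries.
  (no N or O atoms present)
Lipinski HBD = 0.
Acceptors: N atoms = 0, O atoms = 0 → HBA = 0.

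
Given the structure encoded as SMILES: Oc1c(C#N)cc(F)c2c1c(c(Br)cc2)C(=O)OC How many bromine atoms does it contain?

1

Scan the SMILES for Br atoms (remember two-letter symbols like Cl and Br are single atoms).
Bromine count: 1.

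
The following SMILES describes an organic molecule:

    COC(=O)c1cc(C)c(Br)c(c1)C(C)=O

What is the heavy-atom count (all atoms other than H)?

Every atom symbol written in the SMILES (organic subset) is one heavy atom; implicit H are not written.
Heavy atoms by element → Br:1, C:11, O:3.
Total: 15.

15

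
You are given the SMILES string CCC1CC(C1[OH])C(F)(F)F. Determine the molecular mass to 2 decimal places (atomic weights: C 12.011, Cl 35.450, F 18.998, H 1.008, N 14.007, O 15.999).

168.16 g/mol

First, the molecular formula is C7H11F3O (counting implicit H from valence).
  C: 7 × 12.011 = 84.077
  F: 3 × 18.998 = 56.994
  H: 11 × 1.008 = 11.088
  O: 1 × 15.999 = 15.999
Sum: 7×12.011 + 3×18.998 + 11×1.008 + 1×15.999 = 168.158 → 168.16 g/mol.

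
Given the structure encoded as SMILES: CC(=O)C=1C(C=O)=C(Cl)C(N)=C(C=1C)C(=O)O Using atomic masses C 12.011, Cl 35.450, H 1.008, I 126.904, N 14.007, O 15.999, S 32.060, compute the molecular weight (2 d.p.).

255.65 g/mol

First, the molecular formula is C11H10ClNO4 (counting implicit H from valence).
  C: 11 × 12.011 = 132.121
  Cl: 1 × 35.450 = 35.450
  H: 10 × 1.008 = 10.080
  N: 1 × 14.007 = 14.007
  O: 4 × 15.999 = 63.996
Sum: 11×12.011 + 1×35.450 + 10×1.008 + 1×14.007 + 4×15.999 = 255.654 → 255.65 g/mol.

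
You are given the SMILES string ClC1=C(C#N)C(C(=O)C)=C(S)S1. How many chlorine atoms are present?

1

Scan the SMILES for Cl atoms (remember two-letter symbols like Cl and Br are single atoms).
Chlorine count: 1.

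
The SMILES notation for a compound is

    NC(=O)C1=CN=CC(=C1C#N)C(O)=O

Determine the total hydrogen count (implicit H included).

Walk through each heavy atom and fill implicit hydrogens from standard valence (C 4, N 3, O 2, S 2, halogen 1):
  atom 1: N, bond orders sum to 1 (valence 3) → 2 H
  atom 2: C, bond orders sum to 4 (valence 4) → 0 H
  atom 3: O, bond orders sum to 2 (valence 2) → 0 H
  atom 4: C, bond orders sum to 4 (valence 4) → 0 H
  atom 5: C, bond orders sum to 3 (valence 4) → 1 H
  atom 6: N, bond orders sum to 3 (valence 3) → 0 H
  atom 7: C, bond orders sum to 3 (valence 4) → 1 H
  atom 8: C, bond orders sum to 4 (valence 4) → 0 H
  atom 9: C, bond orders sum to 4 (valence 4) → 0 H
  atom 10: C, bond orders sum to 4 (valence 4) → 0 H
  atom 11: N, bond orders sum to 3 (valence 3) → 0 H
  atom 12: C, bond orders sum to 4 (valence 4) → 0 H
  atom 13: O, bond orders sum to 1 (valence 2) → 1 H
  atom 14: O, bond orders sum to 2 (valence 2) → 0 H
Total hydrogens: 5.

5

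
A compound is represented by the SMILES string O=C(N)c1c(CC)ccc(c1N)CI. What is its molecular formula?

C10H13IN2O

Walk through each heavy atom and fill implicit hydrogens from standard valence (C 4, N 3, O 2, S 2, halogen 1); for lowercase aromatic atoms, an aromatic c carries 1 H when it has two neighbours and 0 H with three, and aromatic n carries 0 H:
  atom 1: O, bond orders sum to 2 (valence 2) → 0 H
  atom 2: C, bond orders sum to 4 (valence 4) → 0 H
  atom 3: N, bond orders sum to 1 (valence 3) → 2 H
  atom 4: aromatic c, 3 neighbours → 0 H
  atom 5: aromatic c, 3 neighbours → 0 H
  atom 6: C, bond orders sum to 2 (valence 4) → 2 H
  atom 7: C, bond orders sum to 1 (valence 4) → 3 H
  atom 8: aromatic c, 2 neighbours → 1 H
  atom 9: aromatic c, 2 neighbours → 1 H
  atom 10: aromatic c, 3 neighbours → 0 H
  atom 11: aromatic c, 3 neighbours → 0 H
  atom 12: N, bond orders sum to 1 (valence 3) → 2 H
  atom 13: C, bond orders sum to 2 (valence 4) → 2 H
  atom 14: I (halogen, monovalent) → 0 H
Totals → C:10, H:13, I:1, N:2, O:1.
In Hill order: C10H13IN2O.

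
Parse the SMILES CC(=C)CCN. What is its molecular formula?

C5H11N

Walk through each heavy atom and fill implicit hydrogens from standard valence (C 4, N 3, O 2, S 2, halogen 1):
  atom 1: C, bond orders sum to 1 (valence 4) → 3 H
  atom 2: C, bond orders sum to 4 (valence 4) → 0 H
  atom 3: C, bond orders sum to 2 (valence 4) → 2 H
  atom 4: C, bond orders sum to 2 (valence 4) → 2 H
  atom 5: C, bond orders sum to 2 (valence 4) → 2 H
  atom 6: N, bond orders sum to 1 (valence 3) → 2 H
Totals → C:5, H:11, N:1.
In Hill order: C5H11N.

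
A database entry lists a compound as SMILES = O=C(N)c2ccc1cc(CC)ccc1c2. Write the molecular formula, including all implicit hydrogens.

Walk through each heavy atom and fill implicit hydrogens from standard valence (C 4, N 3, O 2, S 2, halogen 1); for lowercase aromatic atoms, an aromatic c carries 1 H when it has two neighbours and 0 H with three, and aromatic n carries 0 H:
  atom 1: O, bond orders sum to 2 (valence 2) → 0 H
  atom 2: C, bond orders sum to 4 (valence 4) → 0 H
  atom 3: N, bond orders sum to 1 (valence 3) → 2 H
  atom 4: aromatic c, 3 neighbours → 0 H
  atom 5: aromatic c, 2 neighbours → 1 H
  atom 6: aromatic c, 2 neighbours → 1 H
  atom 7: aromatic c, 3 neighbours → 0 H
  atom 8: aromatic c, 2 neighbours → 1 H
  atom 9: aromatic c, 3 neighbours → 0 H
  atom 10: C, bond orders sum to 2 (valence 4) → 2 H
  atom 11: C, bond orders sum to 1 (valence 4) → 3 H
  atom 12: aromatic c, 2 neighbours → 1 H
  atom 13: aromatic c, 2 neighbours → 1 H
  atom 14: aromatic c, 3 neighbours → 0 H
  atom 15: aromatic c, 2 neighbours → 1 H
Totals → C:13, H:13, N:1, O:1.

C13H13NO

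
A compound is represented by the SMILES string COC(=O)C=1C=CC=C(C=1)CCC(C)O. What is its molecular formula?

Walk through each heavy atom and fill implicit hydrogens from standard valence (C 4, N 3, O 2, S 2, halogen 1):
  atom 1: C, bond orders sum to 1 (valence 4) → 3 H
  atom 2: O, bond orders sum to 2 (valence 2) → 0 H
  atom 3: C, bond orders sum to 4 (valence 4) → 0 H
  atom 4: O, bond orders sum to 2 (valence 2) → 0 H
  atom 5: C, bond orders sum to 4 (valence 4) → 0 H
  atom 6: C, bond orders sum to 3 (valence 4) → 1 H
  atom 7: C, bond orders sum to 3 (valence 4) → 1 H
  atom 8: C, bond orders sum to 3 (valence 4) → 1 H
  atom 9: C, bond orders sum to 4 (valence 4) → 0 H
  atom 10: C, bond orders sum to 3 (valence 4) → 1 H
  atom 11: C, bond orders sum to 2 (valence 4) → 2 H
  atom 12: C, bond orders sum to 2 (valence 4) → 2 H
  atom 13: C, bond orders sum to 3 (valence 4) → 1 H
  atom 14: C, bond orders sum to 1 (valence 4) → 3 H
  atom 15: O, bond orders sum to 1 (valence 2) → 1 H
Totals → C:12, H:16, O:3.
In Hill order: C12H16O3.

C12H16O3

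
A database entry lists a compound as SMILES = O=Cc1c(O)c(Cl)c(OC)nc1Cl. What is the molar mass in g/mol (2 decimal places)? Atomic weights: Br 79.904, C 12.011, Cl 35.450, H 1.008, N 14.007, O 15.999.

222.02 g/mol

First, the molecular formula is C7H5Cl2NO3 (counting implicit H from valence).
  C: 7 × 12.011 = 84.077
  Cl: 2 × 35.450 = 70.900
  H: 5 × 1.008 = 5.040
  N: 1 × 14.007 = 14.007
  O: 3 × 15.999 = 47.997
Sum: 7×12.011 + 2×35.450 + 5×1.008 + 1×14.007 + 3×15.999 = 222.021 → 222.02 g/mol.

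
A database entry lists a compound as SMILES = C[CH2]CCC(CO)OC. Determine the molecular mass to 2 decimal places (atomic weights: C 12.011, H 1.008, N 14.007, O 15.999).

First, the molecular formula is C7H16O2 (counting implicit H from valence).
  C: 7 × 12.011 = 84.077
  H: 16 × 1.008 = 16.128
  O: 2 × 15.999 = 31.998
Sum: 7×12.011 + 16×1.008 + 2×15.999 = 132.203 → 132.20 g/mol.

132.20 g/mol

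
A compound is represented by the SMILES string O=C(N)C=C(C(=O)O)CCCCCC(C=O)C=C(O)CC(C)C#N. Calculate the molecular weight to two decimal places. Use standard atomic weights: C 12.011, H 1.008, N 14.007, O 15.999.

336.39 g/mol

First, the molecular formula is C17H24N2O5 (counting implicit H from valence).
  C: 17 × 12.011 = 204.187
  H: 24 × 1.008 = 24.192
  N: 2 × 14.007 = 28.014
  O: 5 × 15.999 = 79.995
Sum: 17×12.011 + 24×1.008 + 2×14.007 + 5×15.999 = 336.388 → 336.39 g/mol.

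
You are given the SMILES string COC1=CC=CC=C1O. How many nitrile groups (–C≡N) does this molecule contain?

0

Scan the SMILES for the nitrile motif — none present.
Groups that are present: 1 ether, 1 hydroxyl.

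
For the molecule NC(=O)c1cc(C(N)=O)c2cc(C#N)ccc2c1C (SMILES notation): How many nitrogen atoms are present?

3

Scan the SMILES for N atoms (remember two-letter symbols like Cl and Br are single atoms).
Nitrogen count: 3.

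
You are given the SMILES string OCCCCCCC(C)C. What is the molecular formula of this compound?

Walk through each heavy atom and fill implicit hydrogens from standard valence (C 4, N 3, O 2, S 2, halogen 1):
  atom 1: O, bond orders sum to 1 (valence 2) → 1 H
  atom 2: C, bond orders sum to 2 (valence 4) → 2 H
  atom 3: C, bond orders sum to 2 (valence 4) → 2 H
  atom 4: C, bond orders sum to 2 (valence 4) → 2 H
  atom 5: C, bond orders sum to 2 (valence 4) → 2 H
  atom 6: C, bond orders sum to 2 (valence 4) → 2 H
  atom 7: C, bond orders sum to 2 (valence 4) → 2 H
  atom 8: C, bond orders sum to 3 (valence 4) → 1 H
  atom 9: C, bond orders sum to 1 (valence 4) → 3 H
  atom 10: C, bond orders sum to 1 (valence 4) → 3 H
Totals → C:9, H:20, O:1.

C9H20O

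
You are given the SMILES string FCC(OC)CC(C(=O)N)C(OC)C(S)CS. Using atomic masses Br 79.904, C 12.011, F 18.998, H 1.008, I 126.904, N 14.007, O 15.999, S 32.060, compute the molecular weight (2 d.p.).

285.39 g/mol

First, the molecular formula is C10H20FNO3S2 (counting implicit H from valence).
  C: 10 × 12.011 = 120.110
  F: 1 × 18.998 = 18.998
  H: 20 × 1.008 = 20.160
  N: 1 × 14.007 = 14.007
  O: 3 × 15.999 = 47.997
  S: 2 × 32.060 = 64.120
Sum: 10×12.011 + 1×18.998 + 20×1.008 + 1×14.007 + 3×15.999 + 2×32.060 = 285.392 → 285.39 g/mol.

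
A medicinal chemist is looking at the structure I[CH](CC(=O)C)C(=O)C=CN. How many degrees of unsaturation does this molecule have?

Degree of unsaturation = (number of rings) + (number of π bonds).
Ring closures in the SMILES: 0.
π bonds: 3 double bonds (each 1 DoU) → 3 DoU from unsaturation.
Total DoU = 0 + 3 = 3.

3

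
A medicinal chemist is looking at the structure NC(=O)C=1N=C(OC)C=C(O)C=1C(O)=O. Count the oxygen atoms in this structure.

Scan the SMILES for O atoms (remember two-letter symbols like Cl and Br are single atoms).
Oxygen count: 5.

5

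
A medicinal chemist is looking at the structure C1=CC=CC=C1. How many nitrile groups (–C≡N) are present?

0

Scan the SMILES for the nitrile motif — none present.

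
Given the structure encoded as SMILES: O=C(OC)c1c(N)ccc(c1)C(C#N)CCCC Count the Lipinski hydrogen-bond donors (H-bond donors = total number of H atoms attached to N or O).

Donors: find every N or O and count the H atoms it carries.
  atom 1 (O): bond orders sum to 2 → 0 H
  atom 3 (O): bond orders sum to 2 → 0 H
  atom 7 (N): bond orders sum to 1 → 2 H
  atom 14 (N): bond orders sum to 3 → 0 H
Lipinski HBD = 2.

2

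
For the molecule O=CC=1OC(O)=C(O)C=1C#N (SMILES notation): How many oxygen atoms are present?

Scan the SMILES for O atoms (remember two-letter symbols like Cl and Br are single atoms).
Oxygen count: 4.

4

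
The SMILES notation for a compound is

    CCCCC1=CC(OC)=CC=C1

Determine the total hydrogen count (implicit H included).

16

Walk through each heavy atom and fill implicit hydrogens from standard valence (C 4, N 3, O 2, S 2, halogen 1):
  atom 1: C, bond orders sum to 1 (valence 4) → 3 H
  atom 2: C, bond orders sum to 2 (valence 4) → 2 H
  atom 3: C, bond orders sum to 2 (valence 4) → 2 H
  atom 4: C, bond orders sum to 2 (valence 4) → 2 H
  atom 5: C, bond orders sum to 4 (valence 4) → 0 H
  atom 6: C, bond orders sum to 3 (valence 4) → 1 H
  atom 7: C, bond orders sum to 4 (valence 4) → 0 H
  atom 8: O, bond orders sum to 2 (valence 2) → 0 H
  atom 9: C, bond orders sum to 1 (valence 4) → 3 H
  atom 10: C, bond orders sum to 3 (valence 4) → 1 H
  atom 11: C, bond orders sum to 3 (valence 4) → 1 H
  atom 12: C, bond orders sum to 3 (valence 4) → 1 H
Total hydrogens: 16.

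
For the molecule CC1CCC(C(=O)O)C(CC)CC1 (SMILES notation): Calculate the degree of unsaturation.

2

Degree of unsaturation = (number of rings) + (number of π bonds).
Ring closures in the SMILES: 1.
π bonds: 1 double bond (each 1 DoU) → 1 DoU from unsaturation.
Total DoU = 1 + 1 = 2.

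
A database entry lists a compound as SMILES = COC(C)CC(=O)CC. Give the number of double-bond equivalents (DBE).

Degree of unsaturation = (number of rings) + (number of π bonds).
Ring closures in the SMILES: 0.
π bonds: 1 double bond (each 1 DoU) → 1 DoU from unsaturation.
Total DoU = 0 + 1 = 1.

1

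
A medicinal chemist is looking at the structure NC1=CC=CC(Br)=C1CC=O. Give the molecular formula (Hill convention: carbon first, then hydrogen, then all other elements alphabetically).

C8H8BrNO

Walk through each heavy atom and fill implicit hydrogens from standard valence (C 4, N 3, O 2, S 2, halogen 1):
  atom 1: N, bond orders sum to 1 (valence 3) → 2 H
  atom 2: C, bond orders sum to 4 (valence 4) → 0 H
  atom 3: C, bond orders sum to 3 (valence 4) → 1 H
  atom 4: C, bond orders sum to 3 (valence 4) → 1 H
  atom 5: C, bond orders sum to 3 (valence 4) → 1 H
  atom 6: C, bond orders sum to 4 (valence 4) → 0 H
  atom 7: Br (halogen, monovalent) → 0 H
  atom 8: C, bond orders sum to 4 (valence 4) → 0 H
  atom 9: C, bond orders sum to 2 (valence 4) → 2 H
  atom 10: C, bond orders sum to 3 (valence 4) → 1 H
  atom 11: O, bond orders sum to 2 (valence 2) → 0 H
Totals → C:8, H:8, Br:1, N:1, O:1.
In Hill order: C8H8BrNO.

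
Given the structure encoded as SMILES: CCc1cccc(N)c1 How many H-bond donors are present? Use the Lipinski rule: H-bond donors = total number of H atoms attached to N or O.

Donors: find every N or O and count the H atoms it carries.
  atom 8 (N): bond orders sum to 1 → 2 H
Lipinski HBD = 2.

2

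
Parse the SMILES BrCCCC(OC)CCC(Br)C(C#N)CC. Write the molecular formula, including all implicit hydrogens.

C12H21Br2NO

Walk through each heavy atom and fill implicit hydrogens from standard valence (C 4, N 3, O 2, S 2, halogen 1):
  atom 1: Br (halogen, monovalent) → 0 H
  atom 2: C, bond orders sum to 2 (valence 4) → 2 H
  atom 3: C, bond orders sum to 2 (valence 4) → 2 H
  atom 4: C, bond orders sum to 2 (valence 4) → 2 H
  atom 5: C, bond orders sum to 3 (valence 4) → 1 H
  atom 6: O, bond orders sum to 2 (valence 2) → 0 H
  atom 7: C, bond orders sum to 1 (valence 4) → 3 H
  atom 8: C, bond orders sum to 2 (valence 4) → 2 H
  atom 9: C, bond orders sum to 2 (valence 4) → 2 H
  atom 10: C, bond orders sum to 3 (valence 4) → 1 H
  atom 11: Br (halogen, monovalent) → 0 H
  atom 12: C, bond orders sum to 3 (valence 4) → 1 H
  atom 13: C, bond orders sum to 4 (valence 4) → 0 H
  atom 14: N, bond orders sum to 3 (valence 3) → 0 H
  atom 15: C, bond orders sum to 2 (valence 4) → 2 H
  atom 16: C, bond orders sum to 1 (valence 4) → 3 H
Totals → C:12, H:21, Br:2, N:1, O:1.
In Hill order: C12H21Br2NO.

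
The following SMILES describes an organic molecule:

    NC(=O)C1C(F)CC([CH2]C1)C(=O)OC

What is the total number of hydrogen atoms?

14

Walk through each heavy atom and fill implicit hydrogens from standard valence (C 4, N 3, O 2, S 2, halogen 1):
  atom 1: N, bond orders sum to 1 (valence 3) → 2 H
  atom 2: C, bond orders sum to 4 (valence 4) → 0 H
  atom 3: O, bond orders sum to 2 (valence 2) → 0 H
  atom 4: C, bond orders sum to 3 (valence 4) → 1 H
  atom 5: C, bond orders sum to 3 (valence 4) → 1 H
  atom 6: F (halogen, monovalent) → 0 H
  atom 7: C, bond orders sum to 2 (valence 4) → 2 H
  atom 8: C, bond orders sum to 3 (valence 4) → 1 H
  atom 9: C with explicit H count 2
  atom 10: C, bond orders sum to 2 (valence 4) → 2 H
  atom 11: C, bond orders sum to 4 (valence 4) → 0 H
  atom 12: O, bond orders sum to 2 (valence 2) → 0 H
  atom 13: O, bond orders sum to 2 (valence 2) → 0 H
  atom 14: C, bond orders sum to 1 (valence 4) → 3 H
Total hydrogens: 14.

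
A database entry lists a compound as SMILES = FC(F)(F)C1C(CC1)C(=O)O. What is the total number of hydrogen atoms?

Walk through each heavy atom and fill implicit hydrogens from standard valence (C 4, N 3, O 2, S 2, halogen 1):
  atom 1: F (halogen, monovalent) → 0 H
  atom 2: C, bond orders sum to 4 (valence 4) → 0 H
  atom 3: F (halogen, monovalent) → 0 H
  atom 4: F (halogen, monovalent) → 0 H
  atom 5: C, bond orders sum to 3 (valence 4) → 1 H
  atom 6: C, bond orders sum to 3 (valence 4) → 1 H
  atom 7: C, bond orders sum to 2 (valence 4) → 2 H
  atom 8: C, bond orders sum to 2 (valence 4) → 2 H
  atom 9: C, bond orders sum to 4 (valence 4) → 0 H
  atom 10: O, bond orders sum to 2 (valence 2) → 0 H
  atom 11: O, bond orders sum to 1 (valence 2) → 1 H
Total hydrogens: 7.

7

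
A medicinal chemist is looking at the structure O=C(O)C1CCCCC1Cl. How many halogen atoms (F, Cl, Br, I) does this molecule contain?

1

Halogen atoms appear at heavy-atom position 10 (1×Cl).
Other groups present: 1 carboxylic acid.
Halogen count: 1.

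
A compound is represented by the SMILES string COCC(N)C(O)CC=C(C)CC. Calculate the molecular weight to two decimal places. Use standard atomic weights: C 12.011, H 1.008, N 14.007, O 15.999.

187.28 g/mol

First, the molecular formula is C10H21NO2 (counting implicit H from valence).
  C: 10 × 12.011 = 120.110
  H: 21 × 1.008 = 21.168
  N: 1 × 14.007 = 14.007
  O: 2 × 15.999 = 31.998
Sum: 10×12.011 + 21×1.008 + 1×14.007 + 2×15.999 = 187.283 → 187.28 g/mol.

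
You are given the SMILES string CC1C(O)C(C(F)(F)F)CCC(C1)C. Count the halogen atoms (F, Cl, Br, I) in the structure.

3

Halogen atoms appear at heavy-atom positions 7, 8, 9 (3×F).
Other groups present: 1 hydroxyl.
Halogen count: 3.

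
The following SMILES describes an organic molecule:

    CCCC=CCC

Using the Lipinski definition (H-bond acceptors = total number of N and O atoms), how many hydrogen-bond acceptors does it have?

0

N atoms: 0; O atoms: 0.
Lipinski HBA = 0 + 0 = 0.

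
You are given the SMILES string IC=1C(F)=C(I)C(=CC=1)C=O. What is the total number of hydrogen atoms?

Walk through each heavy atom and fill implicit hydrogens from standard valence (C 4, N 3, O 2, S 2, halogen 1):
  atom 1: I (halogen, monovalent) → 0 H
  atom 2: C, bond orders sum to 4 (valence 4) → 0 H
  atom 3: C, bond orders sum to 4 (valence 4) → 0 H
  atom 4: F (halogen, monovalent) → 0 H
  atom 5: C, bond orders sum to 4 (valence 4) → 0 H
  atom 6: I (halogen, monovalent) → 0 H
  atom 7: C, bond orders sum to 4 (valence 4) → 0 H
  atom 8: C, bond orders sum to 3 (valence 4) → 1 H
  atom 9: C, bond orders sum to 3 (valence 4) → 1 H
  atom 10: C, bond orders sum to 3 (valence 4) → 1 H
  atom 11: O, bond orders sum to 2 (valence 2) → 0 H
Total hydrogens: 3.

3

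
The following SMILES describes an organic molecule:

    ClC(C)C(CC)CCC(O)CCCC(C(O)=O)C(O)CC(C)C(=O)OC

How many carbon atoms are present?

Count every carbon token in the SMILES (each C, including those in ring-closure positions and inside branches).
Carbon count: 19.

19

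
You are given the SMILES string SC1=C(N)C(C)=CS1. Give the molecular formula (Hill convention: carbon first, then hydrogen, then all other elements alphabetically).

Walk through each heavy atom and fill implicit hydrogens from standard valence (C 4, N 3, O 2, S 2, halogen 1):
  atom 1: S, bond orders sum to 1 (valence 2) → 1 H
  atom 2: C, bond orders sum to 4 (valence 4) → 0 H
  atom 3: C, bond orders sum to 4 (valence 4) → 0 H
  atom 4: N, bond orders sum to 1 (valence 3) → 2 H
  atom 5: C, bond orders sum to 4 (valence 4) → 0 H
  atom 6: C, bond orders sum to 1 (valence 4) → 3 H
  atom 7: C, bond orders sum to 3 (valence 4) → 1 H
  atom 8: S, bond orders sum to 2 (valence 2) → 0 H
Totals → C:5, H:7, N:1, S:2.

C5H7NS2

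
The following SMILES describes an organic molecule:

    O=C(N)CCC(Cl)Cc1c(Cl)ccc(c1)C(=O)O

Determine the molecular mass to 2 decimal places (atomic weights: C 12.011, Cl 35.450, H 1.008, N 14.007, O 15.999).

290.14 g/mol

First, the molecular formula is C12H13Cl2NO3 (counting implicit H from valence).
  C: 12 × 12.011 = 144.132
  Cl: 2 × 35.450 = 70.900
  H: 13 × 1.008 = 13.104
  N: 1 × 14.007 = 14.007
  O: 3 × 15.999 = 47.997
Sum: 12×12.011 + 2×35.450 + 13×1.008 + 1×14.007 + 3×15.999 = 290.140 → 290.14 g/mol.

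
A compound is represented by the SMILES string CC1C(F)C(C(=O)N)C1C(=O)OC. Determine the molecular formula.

C8H12FNO3

Walk through each heavy atom and fill implicit hydrogens from standard valence (C 4, N 3, O 2, S 2, halogen 1):
  atom 1: C, bond orders sum to 1 (valence 4) → 3 H
  atom 2: C, bond orders sum to 3 (valence 4) → 1 H
  atom 3: C, bond orders sum to 3 (valence 4) → 1 H
  atom 4: F (halogen, monovalent) → 0 H
  atom 5: C, bond orders sum to 3 (valence 4) → 1 H
  atom 6: C, bond orders sum to 4 (valence 4) → 0 H
  atom 7: O, bond orders sum to 2 (valence 2) → 0 H
  atom 8: N, bond orders sum to 1 (valence 3) → 2 H
  atom 9: C, bond orders sum to 3 (valence 4) → 1 H
  atom 10: C, bond orders sum to 4 (valence 4) → 0 H
  atom 11: O, bond orders sum to 2 (valence 2) → 0 H
  atom 12: O, bond orders sum to 2 (valence 2) → 0 H
  atom 13: C, bond orders sum to 1 (valence 4) → 3 H
Totals → C:8, H:12, F:1, N:1, O:3.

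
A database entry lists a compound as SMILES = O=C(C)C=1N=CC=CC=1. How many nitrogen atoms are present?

1

Scan the SMILES for N atoms (remember two-letter symbols like Cl and Br are single atoms).
Nitrogen count: 1.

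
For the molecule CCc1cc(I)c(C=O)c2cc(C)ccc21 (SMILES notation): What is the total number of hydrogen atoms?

Walk through each heavy atom and fill implicit hydrogens from standard valence (C 4, N 3, O 2, S 2, halogen 1); for lowercase aromatic atoms, an aromatic c carries 1 H when it has two neighbours and 0 H with three, and aromatic n carries 0 H:
  atom 1: C, bond orders sum to 1 (valence 4) → 3 H
  atom 2: C, bond orders sum to 2 (valence 4) → 2 H
  atom 3: aromatic c, 3 neighbours → 0 H
  atom 4: aromatic c, 2 neighbours → 1 H
  atom 5: aromatic c, 3 neighbours → 0 H
  atom 6: I (halogen, monovalent) → 0 H
  atom 7: aromatic c, 3 neighbours → 0 H
  atom 8: C, bond orders sum to 3 (valence 4) → 1 H
  atom 9: O, bond orders sum to 2 (valence 2) → 0 H
  atom 10: aromatic c, 3 neighbours → 0 H
  atom 11: aromatic c, 2 neighbours → 1 H
  atom 12: aromatic c, 3 neighbours → 0 H
  atom 13: C, bond orders sum to 1 (valence 4) → 3 H
  atom 14: aromatic c, 2 neighbours → 1 H
  atom 15: aromatic c, 2 neighbours → 1 H
  atom 16: aromatic c, 3 neighbours → 0 H
Total hydrogens: 13.

13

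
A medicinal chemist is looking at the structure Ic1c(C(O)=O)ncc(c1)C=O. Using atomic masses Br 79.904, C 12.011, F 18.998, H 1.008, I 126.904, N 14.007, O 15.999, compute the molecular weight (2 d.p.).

277.02 g/mol

First, the molecular formula is C7H4INO3 (counting implicit H from valence).
  C: 7 × 12.011 = 84.077
  H: 4 × 1.008 = 4.032
  I: 1 × 126.904 = 126.904
  N: 1 × 14.007 = 14.007
  O: 3 × 15.999 = 47.997
Sum: 7×12.011 + 4×1.008 + 1×126.904 + 1×14.007 + 3×15.999 = 277.017 → 277.02 g/mol.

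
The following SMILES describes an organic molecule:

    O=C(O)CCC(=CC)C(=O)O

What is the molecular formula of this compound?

C7H10O4

Walk through each heavy atom and fill implicit hydrogens from standard valence (C 4, N 3, O 2, S 2, halogen 1):
  atom 1: O, bond orders sum to 2 (valence 2) → 0 H
  atom 2: C, bond orders sum to 4 (valence 4) → 0 H
  atom 3: O, bond orders sum to 1 (valence 2) → 1 H
  atom 4: C, bond orders sum to 2 (valence 4) → 2 H
  atom 5: C, bond orders sum to 2 (valence 4) → 2 H
  atom 6: C, bond orders sum to 4 (valence 4) → 0 H
  atom 7: C, bond orders sum to 3 (valence 4) → 1 H
  atom 8: C, bond orders sum to 1 (valence 4) → 3 H
  atom 9: C, bond orders sum to 4 (valence 4) → 0 H
  atom 10: O, bond orders sum to 2 (valence 2) → 0 H
  atom 11: O, bond orders sum to 1 (valence 2) → 1 H
Totals → C:7, H:10, O:4.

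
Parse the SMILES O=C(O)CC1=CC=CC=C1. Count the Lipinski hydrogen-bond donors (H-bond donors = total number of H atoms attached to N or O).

Donors: find every N or O and count the H atoms it carries.
  atom 1 (O): bond orders sum to 2 → 0 H
  atom 3 (O): bond orders sum to 1 → 1 H
Lipinski HBD = 1.

1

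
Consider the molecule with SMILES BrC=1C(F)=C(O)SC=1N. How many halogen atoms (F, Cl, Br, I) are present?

Halogen atoms appear at heavy-atom positions 1, 4 (1×Br, 1×F).
Other groups present: 1 hydroxyl, 1 primary amine.
Halogen count: 2.

2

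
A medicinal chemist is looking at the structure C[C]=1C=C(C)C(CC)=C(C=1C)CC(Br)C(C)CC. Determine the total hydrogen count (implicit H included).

Walk through each heavy atom and fill implicit hydrogens from standard valence (C 4, N 3, O 2, S 2, halogen 1):
  atom 1: C, bond orders sum to 1 (valence 4) → 3 H
  atom 2: C with explicit H count 0
  atom 3: C, bond orders sum to 3 (valence 4) → 1 H
  atom 4: C, bond orders sum to 4 (valence 4) → 0 H
  atom 5: C, bond orders sum to 1 (valence 4) → 3 H
  atom 6: C, bond orders sum to 4 (valence 4) → 0 H
  atom 7: C, bond orders sum to 2 (valence 4) → 2 H
  atom 8: C, bond orders sum to 1 (valence 4) → 3 H
  atom 9: C, bond orders sum to 4 (valence 4) → 0 H
  atom 10: C, bond orders sum to 4 (valence 4) → 0 H
  atom 11: C, bond orders sum to 1 (valence 4) → 3 H
  atom 12: C, bond orders sum to 2 (valence 4) → 2 H
  atom 13: C, bond orders sum to 3 (valence 4) → 1 H
  atom 14: Br (halogen, monovalent) → 0 H
  atom 15: C, bond orders sum to 3 (valence 4) → 1 H
  atom 16: C, bond orders sum to 1 (valence 4) → 3 H
  atom 17: C, bond orders sum to 2 (valence 4) → 2 H
  atom 18: C, bond orders sum to 1 (valence 4) → 3 H
Total hydrogens: 27.

27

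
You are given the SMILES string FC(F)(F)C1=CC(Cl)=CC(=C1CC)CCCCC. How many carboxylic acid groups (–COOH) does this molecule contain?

0

Scan the SMILES for the carboxylic acid motif — none present.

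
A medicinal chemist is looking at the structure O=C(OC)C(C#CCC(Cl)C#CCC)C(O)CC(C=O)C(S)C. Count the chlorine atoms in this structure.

1

Scan the SMILES for Cl atoms (remember two-letter symbols like Cl and Br are single atoms).
Chlorine count: 1.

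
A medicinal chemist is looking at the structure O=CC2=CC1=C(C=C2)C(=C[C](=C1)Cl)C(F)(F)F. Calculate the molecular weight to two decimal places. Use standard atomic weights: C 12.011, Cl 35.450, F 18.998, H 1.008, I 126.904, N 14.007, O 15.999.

First, the molecular formula is C12H6ClF3O (counting implicit H from valence).
  C: 12 × 12.011 = 144.132
  Cl: 1 × 35.450 = 35.450
  F: 3 × 18.998 = 56.994
  H: 6 × 1.008 = 6.048
  O: 1 × 15.999 = 15.999
Sum: 12×12.011 + 1×35.450 + 3×18.998 + 6×1.008 + 1×15.999 = 258.623 → 258.62 g/mol.

258.62 g/mol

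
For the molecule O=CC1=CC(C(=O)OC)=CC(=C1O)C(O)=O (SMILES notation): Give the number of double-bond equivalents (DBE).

7

Molecular formula: C10H8O6.
DoU = (2C + 2 + N − H − X) / 2, where X is the halogen count and O/S are ignored.
    = (2·10 + 2 + 0 − 8 − 0) / 2 = 14 / 2 = 7.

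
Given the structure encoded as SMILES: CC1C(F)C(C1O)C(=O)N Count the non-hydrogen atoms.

Every atom symbol written in the SMILES (organic subset) is one heavy atom; implicit H are not written.
Heavy atoms by element → C:6, F:1, N:1, O:2.
Total: 10.

10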